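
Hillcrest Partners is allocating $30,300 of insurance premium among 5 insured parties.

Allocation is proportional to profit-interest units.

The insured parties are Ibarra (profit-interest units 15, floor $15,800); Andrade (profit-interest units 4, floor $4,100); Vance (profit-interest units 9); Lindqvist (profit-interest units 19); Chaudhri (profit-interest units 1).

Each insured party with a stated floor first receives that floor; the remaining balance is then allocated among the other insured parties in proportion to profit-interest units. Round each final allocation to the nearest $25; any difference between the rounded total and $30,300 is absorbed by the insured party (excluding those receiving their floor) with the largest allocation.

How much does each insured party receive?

Ibarra: $15,800; Andrade: $4,100; Vance: $3,225; Lindqvist: $6,825; Chaudhri: $350

Fund the minimums — Ibarra $15,800; Andrade $4,100. Residual $10,400.
Residual split over remaining profit-interest units 29: Vance 3,227.59 → $3,225; Lindqvist 6,813.79 → $6,825; Chaudhri 358.62 → $350.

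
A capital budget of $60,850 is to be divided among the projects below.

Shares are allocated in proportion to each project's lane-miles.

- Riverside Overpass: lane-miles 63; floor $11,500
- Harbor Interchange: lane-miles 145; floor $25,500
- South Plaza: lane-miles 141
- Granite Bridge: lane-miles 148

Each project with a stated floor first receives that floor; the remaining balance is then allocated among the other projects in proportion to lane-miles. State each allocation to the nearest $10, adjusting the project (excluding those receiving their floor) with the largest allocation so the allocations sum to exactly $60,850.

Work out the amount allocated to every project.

Guaranteed amounts: Riverside Overpass $11,500; Harbor Interchange $25,500. Balance $23,850.
Balance split over remaining lane-miles 289: South Plaza 11,636.16 → $11,640; Granite Bridge 12,213.84 → $12,210.

Riverside Overpass: $11,500 | Harbor Interchange: $25,500 | South Plaza: $11,640 | Granite Bridge: $12,210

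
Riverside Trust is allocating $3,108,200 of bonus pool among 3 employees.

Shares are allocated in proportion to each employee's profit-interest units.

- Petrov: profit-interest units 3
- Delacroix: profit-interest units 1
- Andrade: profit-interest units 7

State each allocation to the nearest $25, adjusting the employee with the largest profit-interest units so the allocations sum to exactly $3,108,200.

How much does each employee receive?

Sum of profit-interest units: 3 + 1 + 7 = 11.
Raw shares: Petrov 847,690.91; Delacroix 282,563.64; Andrade 1,977,945.45.
At nearest $25: Petrov $847,700; Delacroix $282,575; Andrade $1,977,950. Sum = $3,108,225.
Difference $3,108,200 − $3,108,225 = −$25 applied to largest profit-interest units (Andrade): Andrade becomes $1,977,925.

Petrov: $847,700; Delacroix: $282,575; Andrade: $1,977,925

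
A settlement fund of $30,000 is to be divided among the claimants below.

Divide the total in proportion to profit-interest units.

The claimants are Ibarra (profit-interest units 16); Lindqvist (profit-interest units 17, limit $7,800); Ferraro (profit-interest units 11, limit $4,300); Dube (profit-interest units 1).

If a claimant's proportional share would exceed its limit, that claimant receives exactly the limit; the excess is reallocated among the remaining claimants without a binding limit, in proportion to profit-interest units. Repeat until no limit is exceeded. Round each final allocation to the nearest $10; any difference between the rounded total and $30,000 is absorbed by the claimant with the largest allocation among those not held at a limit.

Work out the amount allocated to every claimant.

Ibarra: $16,850 · Lindqvist: $7,800 · Ferraro: $4,300 · Dube: $1,050

Sum of profit-interest units: 45.
Unconstrained shares: Ibarra 10,666.67; Lindqvist 11,333.33; Ferraro 7,333.33; Dube 666.67.
Cap binds for Lindqvist ($7,800), Ferraro ($4,300); residual $17,900 reallocated over remaining profit-interest units 17.
Redistributed shares: Ibarra 16,847.06 → $16,850; Dube 1,052.94 → $1,050.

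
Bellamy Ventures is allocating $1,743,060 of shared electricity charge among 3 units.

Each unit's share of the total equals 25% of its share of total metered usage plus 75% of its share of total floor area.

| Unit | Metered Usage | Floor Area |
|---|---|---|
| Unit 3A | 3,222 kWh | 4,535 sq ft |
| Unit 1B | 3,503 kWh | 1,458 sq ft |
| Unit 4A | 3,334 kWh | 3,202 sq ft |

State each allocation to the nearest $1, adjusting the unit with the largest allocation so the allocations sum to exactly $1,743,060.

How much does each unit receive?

Metered usage total 10,059; floor area total 9,195.
Blended shares (25% metered usage + 75% floor area): Unit 3A 0.4500; Unit 1B 0.2060; Unit 4A 0.3440.
Unrounded shares: Unit 3A 784,341.55; Unit 1B 359,043.63; Unit 4A 599,674.82.
At nearest $1: Unit 3A $784,342; Unit 1B $359,044; Unit 4A $599,675. Sum = $1,743,061.
Difference $1,743,060 − $1,743,061 = −$1 applied to largest allocation (Unit 3A): Unit 3A becomes $784,341.

Unit 3A: $784,341 | Unit 1B: $359,044 | Unit 4A: $599,675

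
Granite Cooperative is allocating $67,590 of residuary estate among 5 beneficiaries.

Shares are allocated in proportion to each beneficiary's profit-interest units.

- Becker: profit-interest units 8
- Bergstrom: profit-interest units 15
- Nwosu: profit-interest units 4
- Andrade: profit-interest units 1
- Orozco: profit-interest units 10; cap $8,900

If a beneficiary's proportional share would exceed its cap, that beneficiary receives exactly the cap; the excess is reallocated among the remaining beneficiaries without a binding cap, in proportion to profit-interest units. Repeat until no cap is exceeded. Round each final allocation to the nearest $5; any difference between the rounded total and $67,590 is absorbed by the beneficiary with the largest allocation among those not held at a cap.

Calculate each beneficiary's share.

Combined profit-interest units = 38.
Unconstrained shares: Becker 14,229.47; Bergstrom 26,680.26; Nwosu 7,114.74; Andrade 1,778.68; Orozco 17,786.84.
Cap binds for Orozco ($8,900); balance $58,690 reallocated over remaining profit-interest units 28.
Shares after redistribution: Becker 16,768.57 → $16,770; Bergstrom 31,441.07 → $31,440; Nwosu 8,384.29 → $8,385; Andrade 2,096.07 → $2,095.

Becker: $16,770 · Bergstrom: $31,440 · Nwosu: $8,385 · Andrade: $2,095 · Orozco: $8,900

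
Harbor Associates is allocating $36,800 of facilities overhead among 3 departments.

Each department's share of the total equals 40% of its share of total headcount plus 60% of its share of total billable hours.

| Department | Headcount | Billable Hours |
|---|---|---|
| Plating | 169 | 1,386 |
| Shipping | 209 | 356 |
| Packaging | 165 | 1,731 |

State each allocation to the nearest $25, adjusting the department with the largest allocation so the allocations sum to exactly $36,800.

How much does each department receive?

Plating: $13,400 | Shipping: $7,925 | Packaging: $15,475

Headcount total 543; billable hours total 3,473.
Combined weights (40% headcount + 60% billable hours): Plating 0.3639; Shipping 0.2155; Packaging 0.4206.
Raw shares: Plating 13,393.02; Shipping 7,929.02; Packaging 15,477.96.
Rounded to nearest $25: Plating $13,400; Shipping $7,925; Packaging $15,475. Sum = $36,800.
No rounding difference to absorb.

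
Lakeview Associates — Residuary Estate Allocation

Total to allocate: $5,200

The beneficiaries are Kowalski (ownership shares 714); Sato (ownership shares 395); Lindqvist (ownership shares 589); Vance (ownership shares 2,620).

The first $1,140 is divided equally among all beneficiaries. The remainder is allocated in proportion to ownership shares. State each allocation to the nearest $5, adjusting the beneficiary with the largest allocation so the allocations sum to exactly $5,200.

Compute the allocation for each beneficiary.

Kowalski: $955; Sato: $655; Lindqvist: $840; Vance: $2,750

$1,140 shared equally gives $285 per beneficiary.
Remainder $4,060 by ownership shares (total 4,318): Kowalski 671.34 → $670; Sato 371.40 → $370; Lindqvist 553.81 → $555; Vance 2,463.46 → $2,465.
Totals: Kowalski $285 + $670 = $955; Sato $285 + $370 = $655; Lindqvist $285 + $555 = $840; Vance $285 + $2,465 = $2,750.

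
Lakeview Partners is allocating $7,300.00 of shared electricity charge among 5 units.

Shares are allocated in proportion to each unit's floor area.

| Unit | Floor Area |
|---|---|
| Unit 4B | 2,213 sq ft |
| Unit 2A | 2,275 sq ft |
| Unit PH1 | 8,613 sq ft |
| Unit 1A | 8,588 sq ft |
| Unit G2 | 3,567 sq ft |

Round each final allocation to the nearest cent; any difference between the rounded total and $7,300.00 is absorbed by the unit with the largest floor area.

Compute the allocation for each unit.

Combined floor area = 2,213 + 2,275 + 8,613 + 8,588 + 3,567 = 25,256.
Raw shares: Unit 4B 639.6460; Unit 2A 657.5665; Unit PH1 2,489.5035; Unit 1A 2,482.2775; Unit G2 1,031.0065.
Rounded to nearest cent: Unit 4B $639.65; Unit 2A $657.57; Unit PH1 $2,489.50; Unit 1A $2,482.28; Unit G2 $1,031.01. Sum = $7,300.01.
Difference $7,300.00 − $7,300.01 = −$0.01 applied to largest floor area (Unit PH1): Unit PH1 becomes $2,489.49.

Unit 4B: $639.65 | Unit 2A: $657.57 | Unit PH1: $2,489.49 | Unit 1A: $2,482.28 | Unit G2: $1,031.01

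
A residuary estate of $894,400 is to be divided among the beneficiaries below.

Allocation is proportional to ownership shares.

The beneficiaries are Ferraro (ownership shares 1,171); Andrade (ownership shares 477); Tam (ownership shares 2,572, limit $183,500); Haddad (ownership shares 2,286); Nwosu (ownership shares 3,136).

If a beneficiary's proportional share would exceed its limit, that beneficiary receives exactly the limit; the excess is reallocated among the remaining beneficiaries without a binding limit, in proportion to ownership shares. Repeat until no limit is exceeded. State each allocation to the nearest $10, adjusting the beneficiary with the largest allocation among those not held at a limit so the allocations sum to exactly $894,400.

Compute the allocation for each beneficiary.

Sum of ownership shares: 9,642.
Proportional shares (ignoring caps): Ferraro 108,622.94; Andrade 44,246.92; Tam 238,580.88; Haddad 212,051.28; Nwosu 290,897.99.
Held at cap: Tam ($183,500); remaining pool $710,900 reallocated over remaining ownership shares 7,070.
Remaining shares: Ferraro 117,745.95 → $117,750; Andrade 47,963.13 → $47,960; Haddad 229,861.02 → $229,860; Nwosu 315,329.90 → $315,330.

Ferraro: $117,750 | Andrade: $47,960 | Tam: $183,500 | Haddad: $229,860 | Nwosu: $315,330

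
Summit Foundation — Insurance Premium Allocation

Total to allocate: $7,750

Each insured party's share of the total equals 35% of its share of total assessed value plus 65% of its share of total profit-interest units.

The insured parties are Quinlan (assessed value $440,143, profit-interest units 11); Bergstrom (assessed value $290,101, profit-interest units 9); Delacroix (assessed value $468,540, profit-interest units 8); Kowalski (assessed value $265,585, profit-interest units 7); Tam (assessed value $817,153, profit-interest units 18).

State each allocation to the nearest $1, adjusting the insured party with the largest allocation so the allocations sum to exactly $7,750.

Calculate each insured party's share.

Totals — assessed value 2,281,522, profit-interest units 53.
Composite weights (35% assessed value + 65% profit-interest units): Quinlan 0.2024; Bergstrom 0.1549; Delacroix 0.1700; Kowalski 0.1266; Tam 0.3461.
Unrounded shares: Quinlan 1,568.80; Bergstrom 1,200.33; Delacroix 1,317.42; Kowalski 981.08; Tam 2,682.36.
After rounding ($1): Quinlan $1,569; Bergstrom $1,200; Delacroix $1,317; Kowalski $981; Tam $2,682. Sum = $7,749.
Difference $7,750 − $7,749 = +$1 applied to largest allocation (Tam): Tam becomes $2,683.

Quinlan: $1,569 · Bergstrom: $1,200 · Delacroix: $1,317 · Kowalski: $981 · Tam: $2,683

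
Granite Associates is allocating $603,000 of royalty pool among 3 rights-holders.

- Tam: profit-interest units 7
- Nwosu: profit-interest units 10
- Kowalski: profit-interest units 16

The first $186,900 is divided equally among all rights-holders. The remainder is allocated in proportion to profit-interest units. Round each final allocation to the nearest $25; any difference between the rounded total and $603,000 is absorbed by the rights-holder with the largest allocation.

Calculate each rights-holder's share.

Equal tier: $186,900 ÷ 3 = $62,300 apiece.
Remainder $416,100 by profit-interest units (total 33): Tam 88,263.64 → $88,275; Nwosu 126,090.91 → $126,100; Kowalski 201,745.45 → $201,750.
Rounding difference −$25 on remainder applied to Kowalski.
Totals: Tam $62,300 + $88,275 = $150,575; Nwosu $62,300 + $126,100 = $188,400; Kowalski $62,300 + $201,725 = $264,025.

Tam: $150,575 | Nwosu: $188,400 | Kowalski: $264,025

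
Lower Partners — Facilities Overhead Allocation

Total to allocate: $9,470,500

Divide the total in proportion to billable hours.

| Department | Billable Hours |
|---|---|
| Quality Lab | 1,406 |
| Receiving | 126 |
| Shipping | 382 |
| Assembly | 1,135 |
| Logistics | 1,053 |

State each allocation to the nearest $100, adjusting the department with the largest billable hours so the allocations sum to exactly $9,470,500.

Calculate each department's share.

Combined billable hours = 4,102.
Proportional shares: Quality Lab 1,406/4,102 × $9,470,500 = 3,246,105.07; Receiving 126/4,102 × $9,470,500 = 290,902.73; Shipping 382/4,102 × $9,470,500 = 881,943.20; Assembly 1,135/4,102 × $9,470,500 = 2,620,433.33; Logistics 1,053/4,102 × $9,470,500 = 2,431,115.68.
Rounded to nearest $100: Quality Lab $3,246,100; Receiving $290,900; Shipping $881,900; Assembly $2,620,400; Logistics $2,431,100. Sum = $9,470,400.
Difference $9,470,500 − $9,470,400 = +$100 applied to largest billable hours (Quality Lab): Quality Lab becomes $3,246,200.

Quality Lab: $3,246,200; Receiving: $290,900; Shipping: $881,900; Assembly: $2,620,400; Logistics: $2,431,100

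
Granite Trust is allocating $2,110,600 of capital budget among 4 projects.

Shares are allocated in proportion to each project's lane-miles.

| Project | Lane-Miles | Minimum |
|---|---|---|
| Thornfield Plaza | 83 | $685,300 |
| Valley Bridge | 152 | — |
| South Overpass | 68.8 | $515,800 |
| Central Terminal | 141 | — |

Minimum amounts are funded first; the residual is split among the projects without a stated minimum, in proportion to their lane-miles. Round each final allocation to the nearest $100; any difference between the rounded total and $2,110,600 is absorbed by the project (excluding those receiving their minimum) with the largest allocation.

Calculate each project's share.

Minimums first: Thornfield Plaza $685,300; South Overpass $515,800. Remaining pool $909,500.
Remaining pool split over remaining lane-miles 293: Valley Bridge 471,822.53 → $471,800; Central Terminal 437,677.47 → $437,700.

Thornfield Plaza: $685,300 | Valley Bridge: $471,800 | South Overpass: $515,800 | Central Terminal: $437,700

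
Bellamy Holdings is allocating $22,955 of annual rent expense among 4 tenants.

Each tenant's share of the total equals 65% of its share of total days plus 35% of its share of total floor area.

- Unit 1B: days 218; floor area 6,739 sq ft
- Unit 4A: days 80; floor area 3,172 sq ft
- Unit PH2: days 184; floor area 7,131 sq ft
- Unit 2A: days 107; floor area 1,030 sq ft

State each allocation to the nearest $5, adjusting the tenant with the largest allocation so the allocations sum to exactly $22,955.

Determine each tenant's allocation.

Unit 1B: $8,520 · Unit 4A: $3,435 · Unit PH2: $7,830 · Unit 2A: $3,170

Totals — days 589, floor area 18,072.
Blended shares (65% days + 35% floor area): Unit 1B 0.3711; Unit 4A 0.1497; Unit PH2 0.3412; Unit 2A 0.1380.
Raw shares: Unit 1B 8,518.40; Unit 4A 3,436.76; Unit PH2 7,831.37; Unit 2A 3,168.47.
Rounded to nearest $5: Unit 1B $8,520; Unit 4A $3,435; Unit PH2 $7,830; Unit 2A $3,170. Sum = $22,955.
Rounded total matches; no reconciliation needed.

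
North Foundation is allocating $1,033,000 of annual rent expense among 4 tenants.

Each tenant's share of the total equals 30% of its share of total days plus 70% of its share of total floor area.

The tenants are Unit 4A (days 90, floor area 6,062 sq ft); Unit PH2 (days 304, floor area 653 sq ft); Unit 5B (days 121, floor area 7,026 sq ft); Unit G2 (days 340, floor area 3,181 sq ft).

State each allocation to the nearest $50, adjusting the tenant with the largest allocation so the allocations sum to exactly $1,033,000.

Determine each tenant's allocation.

Unit 4A: $291,650; Unit PH2: $138,100; Unit 5B: $344,100; Unit G2: $259,150

Days total 855; floor area total 16,922.
Composite weights (30% days + 70% floor area): Unit 4A 0.2823; Unit PH2 0.1337; Unit 5B 0.3331; Unit G2 0.2509.
Raw shares: Unit 4A 291,658.53; Unit PH2 138,090.24; Unit 5B 344,087.70; Unit G2 259,163.53.
At nearest $50: Unit 4A $291,650; Unit PH2 $138,100; Unit 5B $344,100; Unit G2 $259,150. Sum = $1,033,000.
No rounding difference to absorb.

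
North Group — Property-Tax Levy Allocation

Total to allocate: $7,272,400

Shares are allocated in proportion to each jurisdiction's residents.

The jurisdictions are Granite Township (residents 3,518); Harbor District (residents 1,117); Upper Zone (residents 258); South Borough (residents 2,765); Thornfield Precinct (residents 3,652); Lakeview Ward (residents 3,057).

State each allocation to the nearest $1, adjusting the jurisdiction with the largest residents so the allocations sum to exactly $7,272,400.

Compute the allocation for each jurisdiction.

Residents total: 3,518 + 1,117 + 258 + 2,765 + 3,652 + 3,057 = 14,367.
Pro-rata amounts: Granite Township 1,780,768.65; Harbor District 565,411.76; Upper Zone 130,596.45; South Borough 1,399,609.24; Thornfield Precinct 1,848,597.81; Lakeview Ward 1,547,416.08.
At nearest $1: Granite Township $1,780,769; Harbor District $565,412; Upper Zone $130,596; South Borough $1,399,609; Thornfield Precinct $1,848,598; Lakeview Ward $1,547,416. Sum = $7,272,400.
Sum already equals the total — no adjustment.

Granite Township: $1,780,769 · Harbor District: $565,412 · Upper Zone: $130,596 · South Borough: $1,399,609 · Thornfield Precinct: $1,848,598 · Lakeview Ward: $1,547,416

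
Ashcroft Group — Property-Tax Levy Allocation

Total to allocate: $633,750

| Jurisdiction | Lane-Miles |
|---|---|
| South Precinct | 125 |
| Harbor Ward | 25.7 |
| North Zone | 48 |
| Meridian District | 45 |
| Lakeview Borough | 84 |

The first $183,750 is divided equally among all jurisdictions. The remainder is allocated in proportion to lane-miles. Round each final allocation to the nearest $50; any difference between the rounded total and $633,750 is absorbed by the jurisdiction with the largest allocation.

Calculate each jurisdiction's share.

South Precinct: $208,400 | Harbor Ward: $72,050 | North Zone: $102,650 | Meridian District: $98,550 | Lakeview Borough: $152,100

Equal tier: $183,750 ÷ 5 = $36,750 apiece.
Remainder $450,000 by lane-miles (total 327.7): South Precinct 171,650.90 → $171,650; Harbor Ward 35,291.43 → $35,300; North Zone 65,913.95 → $65,900; Meridian District 61,794.32 → $61,800; Lakeview Borough 115,349.40 → $115,350.
Totals: South Precinct $36,750 + $171,650 = $208,400; Harbor Ward $36,750 + $35,300 = $72,050; North Zone $36,750 + $65,900 = $102,650; Meridian District $36,750 + $61,800 = $98,550; Lakeview Borough $36,750 + $115,350 = $152,100.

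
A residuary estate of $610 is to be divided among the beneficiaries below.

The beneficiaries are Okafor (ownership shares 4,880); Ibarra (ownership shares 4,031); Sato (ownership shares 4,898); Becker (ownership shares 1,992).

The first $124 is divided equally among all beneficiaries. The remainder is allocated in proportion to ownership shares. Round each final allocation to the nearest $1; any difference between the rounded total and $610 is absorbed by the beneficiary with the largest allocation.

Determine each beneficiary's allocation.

$124 shared equally gives $31 per beneficiary.
Remainder $486 by ownership shares (total 15,801): Okafor 150.10 → $150; Ibarra 123.98 → $124; Sato 150.65 → $151; Becker 61.27 → $61.
Totals: Okafor $31 + $150 = $181; Ibarra $31 + $124 = $155; Sato $31 + $151 = $182; Becker $31 + $61 = $92.

Okafor: $181 | Ibarra: $155 | Sato: $182 | Becker: $92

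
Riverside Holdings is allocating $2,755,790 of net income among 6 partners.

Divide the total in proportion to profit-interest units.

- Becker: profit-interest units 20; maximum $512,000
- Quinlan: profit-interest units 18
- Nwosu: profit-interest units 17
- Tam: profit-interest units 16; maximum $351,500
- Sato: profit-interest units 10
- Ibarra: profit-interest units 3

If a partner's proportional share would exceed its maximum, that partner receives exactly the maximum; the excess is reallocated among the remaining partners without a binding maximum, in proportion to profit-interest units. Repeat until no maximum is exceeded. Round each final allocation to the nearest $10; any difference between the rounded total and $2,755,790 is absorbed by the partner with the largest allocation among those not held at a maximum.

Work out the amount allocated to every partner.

Becker: $512,000 · Quinlan: $709,600 · Nwosu: $670,190 · Tam: $351,500 · Sato: $394,230 · Ibarra: $118,270

Profit-interest units total: 84.
Pro-rata shares before constraints: Becker 656,140.48; Quinlan 590,526.43; Nwosu 557,719.40; Tam 524,912.38; Sato 328,070.24; Ibarra 98,421.07.
Cap binds for Becker ($512,000), Tam ($351,500); balance $1,892,290 reallocated over remaining profit-interest units 48.
Redistributed shares: Quinlan 709,608.75 → $709,610; Nwosu 670,186.04 → $670,190; Sato 394,227.08 → $394,230; Ibarra 118,268.12 → $118,270.
Rounding difference −$10 applied to Quinlan → $709,600.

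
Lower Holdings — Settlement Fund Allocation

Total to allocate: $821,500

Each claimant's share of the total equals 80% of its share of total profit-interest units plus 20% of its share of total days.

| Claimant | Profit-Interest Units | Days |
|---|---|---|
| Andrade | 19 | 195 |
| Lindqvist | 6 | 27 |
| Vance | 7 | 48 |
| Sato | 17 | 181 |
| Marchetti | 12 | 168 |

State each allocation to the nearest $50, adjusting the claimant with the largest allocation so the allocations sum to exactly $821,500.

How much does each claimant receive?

Totals — profit-interest units 61, days 619.
Combined weights (80% profit-interest units + 20% days): Andrade 0.3122; Lindqvist 0.0874; Vance 0.1073; Sato 0.2814; Marchetti 0.2117.
Proportional shares: Andrade 256,460.12; Lindqvist 71,809.18; Vance 88,156.94; Sato 231,196.59; Marchetti 173,877.17.
After rounding ($50): Andrade $256,450; Lindqvist $71,800; Vance $88,150; Sato $231,200; Marchetti $173,900. Sum = $821,500.
Sum already equals the total — no adjustment.

Andrade: $256,450; Lindqvist: $71,800; Vance: $88,150; Sato: $231,200; Marchetti: $173,900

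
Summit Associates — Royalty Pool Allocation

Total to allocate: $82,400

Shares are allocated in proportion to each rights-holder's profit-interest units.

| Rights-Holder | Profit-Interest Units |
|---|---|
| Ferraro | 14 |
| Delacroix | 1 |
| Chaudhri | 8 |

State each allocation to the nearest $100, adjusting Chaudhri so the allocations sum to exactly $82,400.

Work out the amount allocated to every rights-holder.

Ferraro: $50,200 · Delacroix: $3,600 · Chaudhri: $28,600

Profit-interest units total: 23.
Unrounded shares: Ferraro 14/23 × $82,400 = 50,156.52; Delacroix 1/23 × $82,400 = 3,582.61; Chaudhri 8/23 × $82,400 = 28,660.87.
At nearest $100: Ferraro $50,200; Delacroix $3,600; Chaudhri $28,700. Sum = $82,500.
Difference $82,400 − $82,500 = −$100 applied to Chaudhri: Chaudhri becomes $28,600.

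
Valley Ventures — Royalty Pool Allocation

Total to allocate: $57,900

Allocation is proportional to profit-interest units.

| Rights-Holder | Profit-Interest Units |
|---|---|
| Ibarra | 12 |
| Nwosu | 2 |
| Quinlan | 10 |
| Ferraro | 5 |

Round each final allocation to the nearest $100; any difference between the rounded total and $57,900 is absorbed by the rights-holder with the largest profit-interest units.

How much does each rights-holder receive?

Ibarra: $23,900; Nwosu: $4,000; Quinlan: $20,000; Ferraro: $10,000

Total profit-interest units = 29.
Raw shares: Ibarra 12/29 × $57,900 = 23,958.62; Nwosu 2/29 × $57,900 = 3,993.10; Quinlan 10/29 × $57,900 = 19,965.52; Ferraro 5/29 × $57,900 = 9,982.76.
At nearest $100: Ibarra $24,000; Nwosu $4,000; Quinlan $20,000; Ferraro $10,000. Sum = $58,000.
Difference $57,900 − $58,000 = −$100 applied to largest profit-interest units (Ibarra): Ibarra becomes $23,900.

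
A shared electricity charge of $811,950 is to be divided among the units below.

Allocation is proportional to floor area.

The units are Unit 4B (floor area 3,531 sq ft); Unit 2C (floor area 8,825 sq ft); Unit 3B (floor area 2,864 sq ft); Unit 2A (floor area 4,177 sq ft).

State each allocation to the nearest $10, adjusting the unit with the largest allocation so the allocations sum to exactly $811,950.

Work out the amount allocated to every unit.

Total floor area = 19,397.
Proportional shares: Unit 4B 3,531/19,397 × $811,950 = 147,806.13; Unit 2C 8,825/19,397 × $811,950 = 369,410.67; Unit 3B 2,864/19,397 × $811,950 = 119,885.80; Unit 2A 4,177/19,397 × $811,950 = 174,847.41.
At nearest $10: Unit 4B $147,810; Unit 2C $369,410; Unit 3B $119,890; Unit 2A $174,850. Sum = $811,960.
Difference $811,950 − $811,960 = −$10 applied to largest allocation (Unit 2C): Unit 2C becomes $369,400.

Unit 4B: $147,810 | Unit 2C: $369,400 | Unit 3B: $119,890 | Unit 2A: $174,850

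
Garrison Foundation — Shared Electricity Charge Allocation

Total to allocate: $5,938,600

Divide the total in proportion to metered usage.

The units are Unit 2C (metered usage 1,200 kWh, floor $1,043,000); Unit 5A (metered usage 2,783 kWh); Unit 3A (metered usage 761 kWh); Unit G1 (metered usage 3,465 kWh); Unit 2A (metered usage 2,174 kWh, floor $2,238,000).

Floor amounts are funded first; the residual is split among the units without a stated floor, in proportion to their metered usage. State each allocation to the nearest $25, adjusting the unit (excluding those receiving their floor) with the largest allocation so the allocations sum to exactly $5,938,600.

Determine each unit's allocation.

Unit 2C: $1,043,000 · Unit 5A: $1,055,225 · Unit 3A: $288,550 · Unit G1: $1,313,825 · Unit 2A: $2,238,000

Fund the minimums — Unit 2C $1,043,000; Unit 2A $2,238,000. Balance $2,657,600.
Balance split over remaining metered usage 7,009: Unit 5A 1,055,229.11 → $1,055,225; Unit 3A 288,548.10 → $288,550; Unit G1 1,313,822.80 → $1,313,825.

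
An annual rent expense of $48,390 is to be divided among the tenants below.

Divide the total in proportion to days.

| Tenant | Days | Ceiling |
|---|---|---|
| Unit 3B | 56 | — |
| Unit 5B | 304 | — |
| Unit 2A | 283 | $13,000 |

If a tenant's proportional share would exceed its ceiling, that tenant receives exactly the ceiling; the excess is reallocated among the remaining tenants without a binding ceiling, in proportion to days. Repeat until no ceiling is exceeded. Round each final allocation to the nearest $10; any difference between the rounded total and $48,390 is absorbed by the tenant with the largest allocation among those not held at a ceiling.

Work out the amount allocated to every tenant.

Unit 3B: $5,510 · Unit 5B: $29,880 · Unit 2A: $13,000

Days total: 643.
Unconstrained shares: Unit 3B 4,214.37; Unit 5B 22,878.01; Unit 2A 21,297.62.
Cap binds for Unit 2A ($13,000); residual $35,390 reallocated over remaining days 360.
Redistributed shares: Unit 3B 5,505.11 → $5,510; Unit 5B 29,884.89 → $29,880.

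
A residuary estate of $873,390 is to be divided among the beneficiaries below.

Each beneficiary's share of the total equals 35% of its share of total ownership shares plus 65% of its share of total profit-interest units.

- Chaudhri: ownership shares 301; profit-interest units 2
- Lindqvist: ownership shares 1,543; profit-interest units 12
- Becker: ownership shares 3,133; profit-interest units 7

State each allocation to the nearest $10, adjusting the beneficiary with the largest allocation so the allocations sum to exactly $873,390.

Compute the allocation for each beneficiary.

Chaudhri: $72,550; Lindqvist: $419,180; Becker: $381,660

Totals — ownership shares 4,977, profit-interest units 21.
Composite weights (35% ownership shares + 65% profit-interest units): Chaudhri 0.0831; Lindqvist 0.4799; Becker 0.4370.
Unrounded shares: Chaudhri 72,554.37; Lindqvist 419,172.80; Becker 381,662.83.
At nearest $10: Chaudhri $72,550; Lindqvist $419,170; Becker $381,660. Sum = $873,380.
Difference $873,390 − $873,380 = +$10 applied to largest allocation (Lindqvist): Lindqvist becomes $419,180.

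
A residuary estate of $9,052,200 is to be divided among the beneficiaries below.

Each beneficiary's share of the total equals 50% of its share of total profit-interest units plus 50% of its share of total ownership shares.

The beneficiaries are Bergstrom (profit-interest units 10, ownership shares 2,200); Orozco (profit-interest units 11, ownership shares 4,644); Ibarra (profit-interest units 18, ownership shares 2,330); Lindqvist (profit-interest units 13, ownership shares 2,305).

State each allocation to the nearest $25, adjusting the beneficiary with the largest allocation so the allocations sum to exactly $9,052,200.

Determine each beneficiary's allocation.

Profit-interest units total 52; ownership shares total 11,479.
Blended shares (50% profit-interest units + 50% ownership shares): Bergstrom 0.1920; Orozco 0.3081; Ibarra 0.2746; Lindqvist 0.2254.
Proportional shares: Bergstrom 1,737,850.49; Orozco 2,788,545.23; Ibarra 2,485,431.78; Lindqvist 2,040,372.50.
At nearest $25: Bergstrom $1,737,850; Orozco $2,788,550; Ibarra $2,485,425; Lindqvist $2,040,375. Sum = $9,052,200.
Rounded total matches; no reconciliation needed.

Bergstrom: $1,737,850 · Orozco: $2,788,550 · Ibarra: $2,485,425 · Lindqvist: $2,040,375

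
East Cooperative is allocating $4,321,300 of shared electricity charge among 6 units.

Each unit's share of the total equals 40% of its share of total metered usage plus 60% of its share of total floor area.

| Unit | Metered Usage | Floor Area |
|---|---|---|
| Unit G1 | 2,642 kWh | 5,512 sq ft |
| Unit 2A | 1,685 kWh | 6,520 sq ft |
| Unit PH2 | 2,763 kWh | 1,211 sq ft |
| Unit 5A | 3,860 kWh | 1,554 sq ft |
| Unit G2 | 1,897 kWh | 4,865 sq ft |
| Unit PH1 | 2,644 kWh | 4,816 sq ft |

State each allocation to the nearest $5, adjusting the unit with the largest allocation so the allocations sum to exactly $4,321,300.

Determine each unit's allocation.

Metered usage total 15,491; floor area total 24,478.
Blended shares (40% metered usage + 60% floor area): Unit G1 0.2033; Unit 2A 0.2033; Unit PH2 0.1010; Unit 5A 0.1378; Unit G2 0.1682; Unit PH1 0.1863.
Raw shares: Unit G1 878,647.05; Unit 2A 878,633.13; Unit PH2 436,574.24; Unit 5A 595,311.47; Unit G2 726,986.21; Unit PH1 805,147.90.
After rounding ($5): Unit G1 $878,645; Unit 2A $878,635; Unit PH2 $436,575; Unit 5A $595,310; Unit G2 $726,985; Unit PH1 $805,150. Sum = $4,321,300.
Rounded total matches; no reconciliation needed.

Unit G1: $878,645 | Unit 2A: $878,635 | Unit PH2: $436,575 | Unit 5A: $595,310 | Unit G2: $726,985 | Unit PH1: $805,150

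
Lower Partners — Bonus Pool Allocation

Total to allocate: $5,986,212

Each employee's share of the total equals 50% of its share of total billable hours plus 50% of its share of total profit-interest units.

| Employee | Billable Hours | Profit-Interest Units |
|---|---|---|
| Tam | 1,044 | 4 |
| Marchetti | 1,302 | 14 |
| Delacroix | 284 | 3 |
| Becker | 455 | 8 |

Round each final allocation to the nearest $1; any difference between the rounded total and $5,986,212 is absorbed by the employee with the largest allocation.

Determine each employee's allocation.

Tam: $1,425,744 | Marchetti: $2,708,165 | Delacroix: $585,172 | Becker: $1,267,131

Totals — billable hours 3,085, profit-interest units 29.
Combined weights (50% billable hours + 50% profit-interest units): Tam 0.2382; Marchetti 0.4524; Delacroix 0.0978; Becker 0.2117.
Raw shares: Tam 1,425,744.20; Marchetti 2,708,164.58; Delacroix 585,172.05; Becker 1,267,131.17.
After rounding ($1): Tam $1,425,744; Marchetti $2,708,165; Delacroix $585,172; Becker $1,267,131. Sum = $5,986,212.
Sum already equals the total — no adjustment.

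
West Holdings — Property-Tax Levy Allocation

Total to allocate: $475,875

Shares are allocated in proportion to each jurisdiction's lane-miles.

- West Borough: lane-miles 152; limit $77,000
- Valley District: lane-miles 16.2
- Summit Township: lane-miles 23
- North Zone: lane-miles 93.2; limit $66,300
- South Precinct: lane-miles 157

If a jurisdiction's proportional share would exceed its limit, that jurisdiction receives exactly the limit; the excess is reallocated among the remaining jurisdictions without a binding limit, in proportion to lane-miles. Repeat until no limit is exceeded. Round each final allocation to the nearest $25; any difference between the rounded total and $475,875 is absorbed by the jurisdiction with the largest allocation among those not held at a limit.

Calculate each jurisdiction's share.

West Borough: $77,000; Valley District: $27,450; Summit Township: $38,975; North Zone: $66,300; South Precinct: $266,150

Sum of lane-miles: 441.4.
Unconstrained shares: West Borough 163,871.77; Valley District 17,465.28; Summit Township 24,796.39; North Zone 100,479.27; South Precinct 169,262.29.
Cap binds for West Borough ($77,000), North Zone ($66,300); residual $332,575 reallocated over remaining lane-miles 196.2.
Remaining shares: Valley District 27,460.32 → $27,450; Summit Township 38,986.88 → $38,975; South Precinct 266,127.80 → $266,125.
Rounding difference +$25 applied to South Precinct → $266,150.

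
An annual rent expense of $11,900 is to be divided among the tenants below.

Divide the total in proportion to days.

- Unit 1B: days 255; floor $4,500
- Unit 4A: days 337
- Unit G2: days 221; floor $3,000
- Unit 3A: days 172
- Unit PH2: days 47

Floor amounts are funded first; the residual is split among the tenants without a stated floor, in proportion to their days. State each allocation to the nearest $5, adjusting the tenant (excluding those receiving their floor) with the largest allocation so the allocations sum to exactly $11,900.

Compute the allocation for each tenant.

Fund the minimums — Unit 1B $4,500; Unit G2 $3,000. Balance $4,400.
Balance split over remaining days 556: Unit 4A 2,666.91 → $2,665; Unit 3A 1,361.15 → $1,360; Unit PH2 371.94 → $370.
Rounding difference +$5 applied to Unit 4A → $2,670.

Unit 1B: $4,500 · Unit 4A: $2,670 · Unit G2: $3,000 · Unit 3A: $1,360 · Unit PH2: $370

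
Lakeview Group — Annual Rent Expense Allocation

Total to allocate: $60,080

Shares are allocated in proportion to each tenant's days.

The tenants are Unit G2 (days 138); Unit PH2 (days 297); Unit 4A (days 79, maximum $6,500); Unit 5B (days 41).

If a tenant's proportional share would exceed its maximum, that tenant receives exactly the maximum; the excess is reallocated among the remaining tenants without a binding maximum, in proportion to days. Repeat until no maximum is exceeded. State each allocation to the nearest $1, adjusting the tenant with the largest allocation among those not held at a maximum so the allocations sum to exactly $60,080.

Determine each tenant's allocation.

Unit G2: $15,534; Unit PH2: $33,431; Unit 4A: $6,500; Unit 5B: $4,615

Sum of days: 555.
Unconstrained shares: Unit G2 14,938.81; Unit PH2 32,150.92; Unit 4A 8,551.93; Unit 5B 4,438.34.
Cap binds for Unit 4A ($6,500); balance $53,580 reallocated over remaining days 476.
Remaining shares: Unit G2 15,533.70 → $15,534; Unit PH2 33,431.22 → $33,431; Unit 5B 4,615.08 → $4,615.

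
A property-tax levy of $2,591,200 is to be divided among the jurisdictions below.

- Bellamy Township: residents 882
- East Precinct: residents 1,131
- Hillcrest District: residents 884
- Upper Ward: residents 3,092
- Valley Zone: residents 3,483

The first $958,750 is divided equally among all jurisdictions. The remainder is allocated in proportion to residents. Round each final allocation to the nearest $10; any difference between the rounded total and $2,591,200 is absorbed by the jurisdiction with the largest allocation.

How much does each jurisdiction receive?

Equal tier: $958,750 ÷ 5 = $191,750 apiece.
Remainder $1,632,450 by residents (total 9,472): Bellamy Township 152,008.12 → $152,010; East Precinct 194,921.98 → $194,920; Hillcrest District 152,352.81 → $152,350; Upper Ward 532,890.14 → $532,890; Valley Zone 600,276.96 → $600,280.
Totals: Bellamy Township $191,750 + $152,010 = $343,760; East Precinct $191,750 + $194,920 = $386,670; Hillcrest District $191,750 + $152,350 = $344,100; Upper Ward $191,750 + $532,890 = $724,640; Valley Zone $191,750 + $600,280 = $792,030.

Bellamy Township: $343,760 | East Precinct: $386,670 | Hillcrest District: $344,100 | Upper Ward: $724,640 | Valley Zone: $792,030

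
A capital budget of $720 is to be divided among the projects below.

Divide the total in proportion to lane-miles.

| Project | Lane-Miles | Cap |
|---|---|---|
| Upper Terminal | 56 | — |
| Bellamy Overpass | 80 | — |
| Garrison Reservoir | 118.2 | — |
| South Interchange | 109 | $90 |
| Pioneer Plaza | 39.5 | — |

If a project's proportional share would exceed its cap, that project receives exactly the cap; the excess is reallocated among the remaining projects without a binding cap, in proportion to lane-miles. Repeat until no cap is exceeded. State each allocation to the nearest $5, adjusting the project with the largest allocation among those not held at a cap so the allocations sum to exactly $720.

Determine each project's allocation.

Upper Terminal: $120; Bellamy Overpass: $170; Garrison Reservoir: $255; South Interchange: $90; Pioneer Plaza: $85

Combined lane-miles = 402.7.
Proportional shares (ignoring caps): Upper Terminal 100.12; Bellamy Overpass 143.03; Garrison Reservoir 211.33; South Interchange 194.88; Pioneer Plaza 70.62.
Cap binds for South Interchange ($90); remaining pool $630 reallocated over remaining lane-miles 293.7.
Remaining shares: Upper Terminal 120.12 → $120; Bellamy Overpass 171.60 → $170; Garrison Reservoir 253.54 → $255; Pioneer Plaza 84.73 → $85.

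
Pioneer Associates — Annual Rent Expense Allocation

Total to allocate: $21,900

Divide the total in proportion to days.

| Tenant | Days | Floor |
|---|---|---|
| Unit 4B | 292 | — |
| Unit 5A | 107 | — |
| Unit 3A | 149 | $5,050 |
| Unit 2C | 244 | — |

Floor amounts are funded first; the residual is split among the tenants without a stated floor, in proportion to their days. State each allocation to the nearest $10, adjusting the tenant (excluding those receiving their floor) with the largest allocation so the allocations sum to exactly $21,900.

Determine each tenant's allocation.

Guaranteed amounts: Unit 3A $5,050. Residual $16,850.
Residual split over remaining days 643: Unit 4B 7,651.94 → $7,650; Unit 5A 2,803.97 → $2,800; Unit 2C 6,394.09 → $6,390.
Rounding difference +$10 applied to Unit 4B → $7,660.

Unit 4B: $7,660; Unit 5A: $2,800; Unit 3A: $5,050; Unit 2C: $6,390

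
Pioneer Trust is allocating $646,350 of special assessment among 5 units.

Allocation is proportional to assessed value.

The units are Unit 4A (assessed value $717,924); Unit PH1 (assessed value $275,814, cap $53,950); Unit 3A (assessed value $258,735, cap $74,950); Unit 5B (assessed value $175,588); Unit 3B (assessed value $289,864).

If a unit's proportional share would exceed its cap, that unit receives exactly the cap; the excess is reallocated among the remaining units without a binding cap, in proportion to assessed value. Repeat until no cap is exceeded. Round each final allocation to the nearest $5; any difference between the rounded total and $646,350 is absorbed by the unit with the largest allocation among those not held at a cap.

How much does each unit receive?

Combined assessed value = 1,717,925.
Pro-rata shares before constraints: Unit 4A 270,110.85; Unit PH1 103,771.92; Unit 3A 97,346.14; Unit 5B 66,063.01; Unit 3B 109,058.08.
Capped: Unit PH1 ($53,950), Unit 3A ($74,950); remaining pool $517,450 reallocated over remaining assessed value 1,183,376.
Shares after redistribution: Unit 4A 313,923.70 → $313,925; Unit 5B 76,778.65 → $76,780; Unit 3B 126,747.65 → $126,750.
Rounding difference −$5 applied to Unit 4A → $313,920.

Unit 4A: $313,920 | Unit PH1: $53,950 | Unit 3A: $74,950 | Unit 5B: $76,780 | Unit 3B: $126,750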